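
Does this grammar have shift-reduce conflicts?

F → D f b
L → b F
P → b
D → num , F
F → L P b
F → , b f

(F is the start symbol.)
No shift-reduce conflicts

A shift-reduce conflict occurs when an LR(0) state has both:
  - a complete (reduce) item [A → α .] (dot at the end), and
  - a shift item [B → β . c γ] (dot before a terminal).

Augment with F' → F and build the canonical LR(0) collection (I0 = CLOSURE({[F' → . F]}), then GOTO on every symbol after a dot until no new states appear). It has 17 states:
  I0: { [D → . num , F], [F → . , b f], [F → . D f b], [F → . L P b], [F' → . F], [L → . b F] }  — shift
  I1: { [F → , . b f] }  — shift
  I2: { [F → D . f b] }  — shift
  I3: { [F' → F .] }  — accept
  I4: { [F → L . P b], [P → . b] }  — shift
  I5: { [D → . num , F], [F → . , b f], [F → . D f b], [F → . L P b], [L → . b F], [L → b . F] }  — shift
  I6: { [D → num . , F] }  — shift
  I7: { [D → . num , F], [D → num , . F], [F → . , b f], [F → . D f b], [F → . L P b], [L → . b F] }  — shift
  I8: { [D → num , F .] }  — reduce
  I9: { [L → b F .] }  — reduce
  I10: { [F → L P . b] }  — shift
  I11: { [P → b .] }  — reduce
  I12: { [F → L P b .] }  — reduce
  I13: { [F → D f . b] }  — shift
  I14: { [F → D f b .] }  — reduce
  I15: { [F → , b . f] }  — shift
  I16: { [F → , b f .] }  — reduce

No state contains both a complete item and a shift item.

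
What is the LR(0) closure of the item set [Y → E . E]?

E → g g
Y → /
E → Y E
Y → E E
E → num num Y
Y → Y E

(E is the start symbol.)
To compute CLOSURE, for each item [A → α.Bβ] where B is a non-terminal, add [B → .γ] for all productions B → γ; repeat for the newly added items until nothing changes.

Start with: [Y → E . E]
  [Y → E . E] has the dot before E: add [E → . g g], [E → . Y E], [E → . num num Y]
  [E → . Y E] has the dot before Y: add [Y → . /], [Y → . E E], [Y → . Y E]
No further items can be added.

CLOSURE = { [E → . Y E], [E → . g g], [E → . num num Y], [Y → . /], [Y → . E E], [Y → . Y E], [Y → E . E] }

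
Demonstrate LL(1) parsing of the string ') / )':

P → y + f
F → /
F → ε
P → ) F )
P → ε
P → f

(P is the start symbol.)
LL(1) parsing maintains a stack (initially the start symbol over $) and the input. At each step: if the stack top is a terminal, match it against the current input token; if it is a non-terminal N, replace it with the RHS of M[N, lookahead] (the unique production whose predict set contains the lookahead).

Stack is shown with the top on the left.

Stack    Input    Action
------------------------
P $      ) / ) $  output P → ) F )
) F ) $  ) / ) $  match ')'
F ) $    / ) $    output F → /
/ ) $    / ) $    match '/'
) $      ) $      match ')'
$        $        accept

The string is accepted.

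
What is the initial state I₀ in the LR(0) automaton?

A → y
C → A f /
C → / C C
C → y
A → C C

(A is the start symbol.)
{ [A → . C C], [A → . y], [A' → . A], [C → . / C C], [C → . A f /], [C → . y] }

First, augment the grammar with A' → A
I₀ = CLOSURE({ [A' → . A] }):
  [A' → . A] has the dot before A: add [A → . y], [A → . C C]
  [A → . C C] has the dot before C: add [C → . A f /], [C → . / C C], [C → . y]
No further items can be added.

I₀ = { [A → . C C], [A → . y], [A' → . A], [C → . / C C], [C → . A f /], [C → . y] }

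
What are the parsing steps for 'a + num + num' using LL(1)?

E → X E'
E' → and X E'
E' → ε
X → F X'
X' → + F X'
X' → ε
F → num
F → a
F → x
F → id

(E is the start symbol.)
LL(1) parsing maintains a stack (initially the start symbol over $) and the input. At each step: if the stack top is a terminal, match it against the current input token; if it is a non-terminal N, replace it with the RHS of M[N, lookahead] (the unique production whose predict set contains the lookahead).

Stack is shown with the top on the left.

Stack        Input            Action
------------------------------------
E $          a + num + num $  output E → X E'
X E' $       a + num + num $  output X → F X'
F X' E' $    a + num + num $  output F → a
a X' E' $    a + num + num $  match 'a'
X' E' $      + num + num $    output X' → + F X'
+ F X' E' $  + num + num $    match '+'
F X' E' $    num + num $      output F → num
num X' E' $  num + num $      match 'num'
X' E' $      + num $          output X' → + F X'
+ F X' E' $  + num $          match '+'
F X' E' $    num $            output F → num
num X' E' $  num $            match 'num'
X' E' $      $                output X' → ε
E' $         $                output E' → ε
$            $                accept

The string is accepted.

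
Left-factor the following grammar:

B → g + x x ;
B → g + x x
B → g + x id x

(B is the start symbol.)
B → g + x B'
B' → x B''
B'' → ;
B'' → ε
B' → id x

Left-factoring transforms A → αβ₁ | αβ₂ into A → αA' and A' → β₁ | β₂
(α is the longest common prefix among the alternatives). Repeat until
no nonterminal has two alternatives with a common prefix.

Round 1: B has alternatives sharing prefix 'g + x'. Introduce B': B → g + x B'
  Add: B' → x ;
  Add: B' → x
  Add: B' → id x

Round 2: B' has alternatives sharing prefix 'x'. Introduce B'': B' → x B''
  Add: B'' → ;
  Add: B'' → ε

No remaining common prefixes — done.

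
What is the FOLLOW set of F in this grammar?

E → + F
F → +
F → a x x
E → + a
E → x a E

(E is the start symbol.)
{ $ }

In E → + F: F is at the end, add FOLLOW(E)

The FOLLOW sets referred to above (computed the same way, to a fixed point):
  FOLLOW(E) = { $ }

Taking the union: FOLLOW(F) = { $ }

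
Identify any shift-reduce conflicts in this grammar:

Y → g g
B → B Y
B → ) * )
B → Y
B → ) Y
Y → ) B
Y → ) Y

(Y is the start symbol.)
Yes — I6: [Y → ) B .] vs [Y → . ) B]

Augment with Y' → Y and build the canonical LR(0) collection (I0 = CLOSURE({[Y' → . Y]}), then GOTO on every symbol after a dot until no new states appear). It has 12 states:
  I0: { [Y → . ) B], [Y → . ) Y], [Y → . g g], [Y' → . Y] }  — shift
  I1: { [B → . ) * )], [B → . ) Y], [B → . B Y], [B → . Y], [Y → ) . B], [Y → ) . Y], [Y → . ) B], [Y → . ) Y], [Y → . g g] }  — shift
  I2: { [Y' → Y .] }  — accept
  I3: { [Y → g . g] }  — shift
  I4: { [Y → g g .] }  — reduce
  I5: { [B → ) . * )], [B → ) . Y], [B → . ) * )], [B → . ) Y], [B → . B Y], [B → . Y], [Y → ) . B], [Y → ) . Y], [Y → . ) B], [Y → . ) Y], [Y → . g g] }  — shift
  I6: { [B → B . Y], [Y → ) B .], [Y → . ) B], [Y → . ) Y], [Y → . g g] }  — shift, reduce
  I7: { [B → Y .], [Y → ) Y .] }  — 2 reduces
  I8: { [B → B Y .] }  — reduce
  I9: { [B → ) * . )] }  — shift
  I10: { [B → ) Y .], [B → Y .], [Y → ) Y .] }  — 3 reduces
  I11: { [B → ) * ) .] }  — reduce

I6 contains reduce item [Y → ) B .] and shift items [Y → . ) B], [Y → . ) Y], [Y → . g g] — shift-reduce conflict.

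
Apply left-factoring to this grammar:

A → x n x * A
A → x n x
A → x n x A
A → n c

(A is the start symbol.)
A → x n x A'
A' → * A
A' → ε
A' → A
A → n c

Left-factoring transforms A → αβ₁ | αβ₂ into A → αA' and A' → β₁ | β₂
(α is the longest common prefix among the alternatives). Repeat until
no nonterminal has two alternatives with a common prefix.

Round 1: A has alternatives sharing prefix 'x n x'. Introduce A': A → x n x A'
  Add: A' → * A
  Add: A' → ε
  Add: A' → A

No remaining common prefixes — done.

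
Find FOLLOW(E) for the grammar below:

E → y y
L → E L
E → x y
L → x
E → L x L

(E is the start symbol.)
{ $, 'x', 'y' }

E is the start symbol, so $ ∈ FOLLOW(E).
In L → E L: E is followed by L, add FIRST(L) \ {ε} = { 'x', 'y' }

Taking the union: FOLLOW(E) = { $, 'x', 'y' }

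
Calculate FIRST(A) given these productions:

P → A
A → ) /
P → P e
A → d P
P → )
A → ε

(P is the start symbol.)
From A → ) /:
  - ')' is a terminal: add ')' and stop
From A → d P:
  - d is a terminal: add 'd' and stop
From A → ε:
  - ε-production, so ε ∈ FIRST(A)

Collecting: FIRST(A) = { ')', 'd', ε }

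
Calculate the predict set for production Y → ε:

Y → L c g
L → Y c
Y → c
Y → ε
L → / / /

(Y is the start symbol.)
{ $, 'c' }

PREDICT(Y → ε) = (FIRST(RHS) \ {ε}) ∪ (FOLLOW(Y) if ε ∈ FIRST(RHS), i.e. RHS ⇒* ε)
The right-hand side is ε (FIRST(ε) = { ε }), so the predict set is FOLLOW(Y) = { $, 'c' }
PREDICT(Y → ε) = { $, 'c' }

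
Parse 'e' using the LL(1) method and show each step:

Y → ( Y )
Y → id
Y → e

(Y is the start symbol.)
LL(1) parsing maintains a stack (initially the start symbol over $) and the input. At each step: if the stack top is a terminal, match it against the current input token; if it is a non-terminal N, replace it with the RHS of M[N, lookahead] (the unique production whose predict set contains the lookahead).

Stack is shown with the top on the left.

Stack  Input  Action
--------------------
Y $    e $    output Y → e
e $    e $    match 'e'
$      $      accept

The string is accepted.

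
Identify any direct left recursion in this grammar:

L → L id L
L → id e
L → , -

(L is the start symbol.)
Yes, L is left-recursive

L → L id L: LEFT RECURSIVE (starts with L)
L → id e: starts with id
L → , -: starts with ','

The grammar has direct left recursion on: L.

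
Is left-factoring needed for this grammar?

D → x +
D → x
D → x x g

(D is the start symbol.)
Yes, D has productions with common prefix 'x'

Left-factoring is needed when two productions for the same non-terminal
share a common prefix on the right-hand side.

Productions for D:
  D → x +
  D → x
  D → x x g

Found common prefix 'x' in productions for D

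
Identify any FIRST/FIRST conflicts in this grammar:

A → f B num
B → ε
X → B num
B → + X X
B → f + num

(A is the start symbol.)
No FIRST/FIRST conflicts.

A FIRST/FIRST conflict occurs when two productions N → α and N → β for the same non-terminal have FIRST(α) ∩ FIRST(β) ≠ ∅ (with ε ∈ FIRST of a nullable right-hand side, so two nullable alternatives also conflict).

Productions for B:
  B → ε: FIRST = { ε }
  B → + X X: FIRST = { '+' }
  B → f + num: FIRST = { 'f' }
A, X have only one production, so no FIRST/FIRST conflict is possible there.

All alternatives of each non-terminal have pairwise disjoint FIRST sets.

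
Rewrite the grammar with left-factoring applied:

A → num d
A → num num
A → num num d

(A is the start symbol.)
A → num A'
A' → d
A' → num A''
A'' → ε
A'' → d

Left-factoring transforms A → αβ₁ | αβ₂ into A → αA' and A' → β₁ | β₂
(α is the longest common prefix among the alternatives). Repeat until
no nonterminal has two alternatives with a common prefix.

Round 1: A has alternatives sharing prefix 'num'. Introduce A': A → num A'
  Add: A' → d
  Add: A' → num
  Add: A' → num d

Round 2: A' has alternatives sharing prefix 'num'. Introduce A'': A' → num A''
  Add: A'' → ε
  Add: A'' → d

No remaining common prefixes — done.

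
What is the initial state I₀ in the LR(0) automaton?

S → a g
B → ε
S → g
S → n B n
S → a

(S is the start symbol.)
First, augment the grammar with S' → S
I₀ = CLOSURE({ [S' → . S] }):
  [S' → . S] has the dot before S: add [S → . a g], [S → . g], [S → . n B n], [S → . a]
No further items can be added.

I₀ = { [S → . a g], [S → . a], [S → . g], [S → . n B n], [S' → . S] }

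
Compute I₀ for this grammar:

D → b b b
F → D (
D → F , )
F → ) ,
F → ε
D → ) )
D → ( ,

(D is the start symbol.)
{ [D → . ( ,], [D → . ) )], [D → . F , )], [D → . b b b], [D' → . D], [F → . ) ,], [F → . D (], [F → .] }

First, augment the grammar with D' → D
I₀ = CLOSURE({ [D' → . D] }):
  [D' → . D] has the dot before D: add [D → . b b b], [D → . F , )], [D → . ) )], [D → . ( ,]
  [D → . F , )] has the dot before F: add [F → . D (], [F → . ) ,], [F → .]
No further items can be added.

I₀ = { [D → . ( ,], [D → . ) )], [D → . F , )], [D → . b b b], [D' → . D], [F → . ) ,], [F → . D (], [F → .] }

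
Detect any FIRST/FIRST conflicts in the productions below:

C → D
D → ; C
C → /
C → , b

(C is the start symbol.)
No FIRST/FIRST conflicts.

FIRST sets of the non-terminals at (or reachable through a nullable prefix from) the front of some alternative:
  FIRST(D) = { ';' }

Productions for C:
  C → D: FIRST = { ';' }
  C → /: FIRST = { '/' }
  C → , b: FIRST = { ',' }
D has only one production, so no FIRST/FIRST conflict is possible there.

All alternatives of each non-terminal have pairwise disjoint FIRST sets.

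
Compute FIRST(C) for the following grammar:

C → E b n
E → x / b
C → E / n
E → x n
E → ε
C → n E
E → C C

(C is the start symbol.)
FIRST sets of the other non-terminals involved (by the same procedure, iterated to a fixed point):
  FIRST(E) = { '/', 'b', 'n', 'x', ε }

From C → E b n:
  - E is a non-terminal: add FIRST(E) \ {ε} = { '/', 'b', 'n', 'x' }
    E is nullable, so continue to the next symbol
  - b is a terminal: add 'b' and stop
From C → E / n:
  - E is a non-terminal: add FIRST(E) \ {ε} = { '/', 'b', 'n', 'x' }
    E is nullable, so continue to the next symbol
  - '/' is a terminal: add '/' and stop
From C → n E:
  - n is a terminal: add 'n' and stop

Collecting: FIRST(C) = { '/', 'b', 'n', 'x' }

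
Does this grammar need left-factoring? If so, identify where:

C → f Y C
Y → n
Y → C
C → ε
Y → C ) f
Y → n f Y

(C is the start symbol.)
Yes, Y has productions with common prefix 'n'; Y has productions with common prefix 'C'

Left-factoring is needed when two productions for the same non-terminal
share a common prefix on the right-hand side.

Productions for C:
  C → f Y C
  C → ε
Productions for Y:
  Y → n
  Y → C
  Y → C ) f
  Y → n f Y

Found common prefix 'n' in productions for Y
Found common prefix 'C' in productions for Y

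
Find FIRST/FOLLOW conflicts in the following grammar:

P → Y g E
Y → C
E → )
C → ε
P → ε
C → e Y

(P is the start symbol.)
No FIRST/FOLLOW conflicts.

Nullable non-terminals: C, P, Y.
FIRST sets used below: FIRST(Y) = { 'e', ε }

C: nullable alternative(s) C → ε; FOLLOW(C) = { 'g' }
  C → ε: FIRST \ {ε} = { } — this is the only nullable alternative, skip
  C → e Y: FIRST \ {ε} = { 'e' } — disjoint from FOLLOW(C)

P: nullable alternative(s) P → ε; FOLLOW(P) = { $ }
  P → Y g E: FIRST \ {ε} = { 'e', 'g' } — disjoint from FOLLOW(P)
  P → ε: FIRST \ {ε} = { } — this is the only nullable alternative, skip
Y has a nullable alternative but only one production, so nothing to check.

E has no nullable alternative, so no FIRST/FOLLOW check is needed there.

No FIRST/FOLLOW conflicts found.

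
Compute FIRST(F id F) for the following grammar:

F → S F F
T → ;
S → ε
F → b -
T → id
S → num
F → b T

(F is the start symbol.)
FIRST sets of the non-terminals involved (from the grammar, by fixed-point iteration):
  FIRST(F) = { 'b', 'num' }

To compute FIRST(F id F), process the symbols left to right:
Symbol F is a non-terminal. Add FIRST(F) \ {ε} = { 'b', 'num' }
F is not nullable (ε ∉ FIRST(F)), so stop here.
FIRST(F id F) = { 'b', 'num' }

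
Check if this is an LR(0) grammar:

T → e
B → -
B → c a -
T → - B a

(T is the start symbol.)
Augment with T' → T and build the canonical LR(0) collection (I0 = CLOSURE({[T' → . T]}), then GOTO on every symbol after a dot until no new states appear). It has 10 states:
  I0: { [T → . - B a], [T → . e], [T' → . T] }  — shift
  I1: { [B → . -], [B → . c a -], [T → - . B a] }  — shift
  I2: { [T' → T .] }  — accept
  I3: { [T → e .] }  — reduce
  I4: { [B → - .] }  — reduce
  I5: { [T → - B . a] }  — shift
  I6: { [B → c . a -] }  — shift
  I7: { [B → c a . -] }  — shift
  I8: { [B → c a - .] }  — reduce
  I9: { [T → - B a .] }  — reduce

Every state is either a pure shift/goto state or contains exactly one complete item and nothing to shift — no conflicts. The grammar is LR(0).

Answer: Yes, the grammar is LR(0)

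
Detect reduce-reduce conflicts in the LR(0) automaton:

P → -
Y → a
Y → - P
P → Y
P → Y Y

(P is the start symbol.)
A reduce-reduce conflict occurs when an LR(0) state has two complete items [A → α .] and [B → β .] — both call for a reduction, and with no lookahead the parser cannot choose between them.

Augment with P' → P and build the canonical LR(0) collection (I0 = CLOSURE({[P' → . P]}), then GOTO on every symbol after a dot until no new states appear). It has 8 states:
  I0: { [P → . -], [P → . Y Y], [P → . Y], [P' → . P], [Y → . - P], [Y → . a] }  — shift
  I1: { [P → - .], [P → . -], [P → . Y Y], [P → . Y], [Y → - . P], [Y → . - P], [Y → . a] }  — shift, reduce
  I2: { [P' → P .] }  — accept
  I3: { [P → Y . Y], [P → Y .], [Y → . - P], [Y → . a] }  — shift, reduce
  I4: { [Y → a .] }  — reduce
  I5: { [P → . -], [P → . Y Y], [P → . Y], [Y → - . P], [Y → . - P], [Y → . a] }  — shift
  I6: { [P → Y Y .] }  — reduce
  I7: { [Y → - P .] }  — reduce

No state contains more than one complete item.

Answer: No reduce-reduce conflicts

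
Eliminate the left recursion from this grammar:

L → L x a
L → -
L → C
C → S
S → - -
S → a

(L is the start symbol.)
L → - L'
L → C L'
L' → x a L'
L' → ε
C → S
S → - -
S → a

L is directly left-recursive. The standard transformation for
  A → A α₁ | ... | A α_m | β₁ | ... | β_n
is
  A  → β₁ A' | ... | β_n A'
  A' → α₁ A' | ... | α_m A' | ε

L → - becomes L → - L'
L → C becomes L → C L'
L → L x a becomes L' → x a L'
Add L' → ε

Productions for other non-terminals are unchanged:
  C → S
  S → - -
  S → a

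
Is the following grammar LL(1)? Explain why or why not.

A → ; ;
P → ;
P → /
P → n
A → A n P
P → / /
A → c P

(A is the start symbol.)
No. Predict set conflict for A: { ';' }

A grammar is LL(1) if for each non-terminal N with multiple productions, the predict sets of those productions are pairwise disjoint, where PREDICT(N → α) = (FIRST(α) \ {ε}) ∪ (FOLLOW(N) if α ⇒* ε).

Relevant sets:
  FIRST(A) = { ';', 'c' }

For A:
  PREDICT(A → ';' ';') = { ';' }
  PREDICT(A → A n P) = { ';', 'c' }
  PREDICT(A → c P) = { 'c' }
For P:
  PREDICT(P → ';') = { ';' }
  PREDICT(P → '/') = { '/' }
  PREDICT(P → n) = { 'n' }
  PREDICT(P → '/' '/') = { '/' }

Conflict found: Predict set conflict for A: { ';' }
The grammar is NOT LL(1).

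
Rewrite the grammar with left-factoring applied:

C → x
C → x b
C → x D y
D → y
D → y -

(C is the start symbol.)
C → x C'
C' → ε
C' → b
C' → D y
D → y D'
D' → ε
D' → -

Left-factoring transforms A → αβ₁ | αβ₂ into A → αA' and A' → β₁ | β₂
(α is the longest common prefix among the alternatives). Repeat until
no nonterminal has two alternatives with a common prefix.

Round 1: C has alternatives sharing prefix 'x'. Introduce C': C → x C'
  Add: C' → ε
  Add: C' → b
  Add: C' → D y

Round 2: D has alternatives sharing prefix 'y'. Introduce D': D → y D'
  Add: D' → ε
  Add: D' → -

No remaining common prefixes — done.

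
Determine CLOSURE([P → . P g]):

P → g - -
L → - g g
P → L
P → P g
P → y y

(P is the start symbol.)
To compute CLOSURE, for each item [A → α.Bβ] where B is a non-terminal, add [B → .γ] for all productions B → γ; repeat for the newly added items until nothing changes.

Start with: [P → . P g]
  [P → . P g] has the dot before P: add [P → . g - -], [P → . L], [P → . y y]
  [P → . L] has the dot before L: add [L → . - g g]
No further items can be added.

CLOSURE = { [L → . - g g], [P → . L], [P → . P g], [P → . g - -], [P → . y y] }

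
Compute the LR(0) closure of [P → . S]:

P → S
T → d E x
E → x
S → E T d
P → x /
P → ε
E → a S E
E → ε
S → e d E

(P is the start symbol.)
To compute CLOSURE, for each item [A → α.Bβ] where B is a non-terminal, add [B → .γ] for all productions B → γ; repeat for the newly added items until nothing changes.

Start with: [P → . S]
  [P → . S] has the dot before S: add [S → . E T d], [S → . e d E]
  [S → . E T d] has the dot before E: add [E → . x], [E → . a S E], [E → .]
No further items can be added.

CLOSURE = { [E → . a S E], [E → . x], [E → .], [P → . S], [S → . E T d], [S → . e d E] }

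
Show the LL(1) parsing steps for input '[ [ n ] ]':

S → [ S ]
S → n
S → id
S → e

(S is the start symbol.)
LL(1) parsing maintains a stack (initially the start symbol over $) and the input. At each step: if the stack top is a terminal, match it against the current input token; if it is a non-terminal N, replace it with the RHS of M[N, lookahead] (the unique production whose predict set contains the lookahead).

Stack is shown with the top on the left.

Stack      Input        Action
------------------------------
S $        [ [ n ] ] $  output S → [ S ]
[ S ] $    [ [ n ] ] $  match '['
S ] $      [ n ] ] $    output S → [ S ]
[ S ] ] $  [ n ] ] $    match '['
S ] ] $    n ] ] $      output S → n
n ] ] $    n ] ] $      match 'n'
] ] $      ] ] $        match ']'
] $        ] $          match ']'
$          $            accept

The string is accepted.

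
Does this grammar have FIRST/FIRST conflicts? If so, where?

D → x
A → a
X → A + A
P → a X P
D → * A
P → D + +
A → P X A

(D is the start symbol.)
Yes. A → a / A → P X A on { 'a' }

FIRST sets of the non-terminals at (or reachable through a nullable prefix from) the front of some alternative:
  FIRST(P) = { '*', 'a', 'x' }
  FIRST(D) = { '*', 'x' }

Productions for D:
  D → x: FIRST = { 'x' }
  D → * A: FIRST = { '*' }
Productions for A:
  A → a: FIRST = { 'a' }
  A → P X A: FIRST = { '*', 'a', 'x' }
Productions for P:
  P → a X P: FIRST = { 'a' }
  P → D + +: FIRST = { '*', 'x' }
X has only one production, so no FIRST/FIRST conflict is possible there.

Conflict for A: A → a and A → P X A
  Overlap: { 'a' }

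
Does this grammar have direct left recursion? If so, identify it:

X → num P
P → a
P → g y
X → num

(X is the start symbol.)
Direct left recursion occurs when N → N α for some non-terminal N (the right-hand side begins with the left-hand side itself).

X → num P: starts with num
P → a: starts with a
P → g y: starts with g
X → num: starts with num

No direct left recursion found.

Answer: No direct left recursion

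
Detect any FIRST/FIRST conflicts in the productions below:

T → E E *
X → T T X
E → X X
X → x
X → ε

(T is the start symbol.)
Yes. X → T T X / X → x on { 'x' }

A FIRST/FIRST conflict occurs when two productions N → α and N → β for the same non-terminal have FIRST(α) ∩ FIRST(β) ≠ ∅ (with ε ∈ FIRST of a nullable right-hand side, so two nullable alternatives also conflict).

FIRST sets of the non-terminals at (or reachable through a nullable prefix from) the front of some alternative:
  FIRST(T) = { '*', 'x' }

Productions for X:
  X → T T X: FIRST = { '*', 'x' }
  X → x: FIRST = { 'x' }
  X → ε: FIRST = { ε }
T, E have only one production, so no FIRST/FIRST conflict is possible there.

Conflict for X: X → T T X and X → x
  Overlap: { 'x' }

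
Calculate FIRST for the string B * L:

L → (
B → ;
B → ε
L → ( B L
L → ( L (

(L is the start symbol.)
FIRST sets of the non-terminals involved (from the grammar, by fixed-point iteration):
  FIRST(B) = { ';', ε }

To compute FIRST(B * L), process the symbols left to right:
Symbol B is a non-terminal. Add FIRST(B) \ {ε} = { ';' }
B is nullable (ε ∈ FIRST(B)), continue to the next symbol.
Symbol * is a terminal. Add '*' and stop.
FIRST(B * L) = { '*', ';' }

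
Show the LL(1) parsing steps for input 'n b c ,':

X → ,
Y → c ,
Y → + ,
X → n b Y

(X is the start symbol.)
LL(1) parsing maintains a stack (initially the start symbol over $) and the input. At each step: if the stack top is a terminal, match it against the current input token; if it is a non-terminal N, replace it with the RHS of M[N, lookahead] (the unique production whose predict set contains the lookahead).

Stack is shown with the top on the left.

Stack    Input      Action
--------------------------
X $      n b c , $  output X → n b Y
n b Y $  n b c , $  match 'n'
b Y $    b c , $    match 'b'
Y $      c , $      output Y → c ,
c , $    c , $      match 'c'
, $      , $        match ','
$        $          accept

The string is accepted.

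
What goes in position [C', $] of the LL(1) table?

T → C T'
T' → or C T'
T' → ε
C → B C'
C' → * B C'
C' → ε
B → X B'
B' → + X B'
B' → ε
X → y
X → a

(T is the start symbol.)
C' → ε

To find M[C', $], we find productions for C' where $ is in the predict set (PREDICT(N → α) = (FIRST(α) \ {ε}) ∪ (FOLLOW(N) if α ⇒* ε)).

Relevant sets:
  FOLLOW(C') = { $, 'or' }

C' → * B C': PREDICT = { '*' }
C' → ε: PREDICT = { $, 'or' }
  $ is in predict set, so this production goes in M[C', $]

M[C', $] = C' → ε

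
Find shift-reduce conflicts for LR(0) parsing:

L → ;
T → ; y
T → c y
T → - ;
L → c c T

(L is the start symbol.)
A shift-reduce conflict occurs when an LR(0) state has both:
  - a complete (reduce) item [A → α .] (dot at the end), and
  - a shift item [B → β . c γ] (dot before a terminal).

Augment with L' → L and build the canonical LR(0) collection (I0 = CLOSURE({[L' → . L]}), then GOTO on every symbol after a dot until no new states appear). It has 12 states:
  I0: { [L → . ;], [L → . c c T], [L' → . L] }  — shift
  I1: { [L → ; .] }  — reduce
  I2: { [L' → L .] }  — accept
  I3: { [L → c . c T] }  — shift
  I4: { [L → c c . T], [T → . - ;], [T → . ; y], [T → . c y] }  — shift
  I5: { [T → - . ;] }  — shift
  I6: { [T → ; . y] }  — shift
  I7: { [L → c c T .] }  — reduce
  I8: { [T → c . y] }  — shift
  I9: { [T → c y .] }  — reduce
  I10: { [T → ; y .] }  — reduce
  I11: { [T → - ; .] }  — reduce

No state contains both a complete item and a shift item.

Answer: No shift-reduce conflicts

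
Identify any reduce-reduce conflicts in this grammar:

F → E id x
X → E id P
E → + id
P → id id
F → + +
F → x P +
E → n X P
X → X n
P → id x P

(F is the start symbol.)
No reduce-reduce conflicts

A reduce-reduce conflict occurs when an LR(0) state has two complete items [A → α .] and [B → β .] — both call for a reduction, and with no lookahead the parser cannot choose between them.

Augment with F' → F and build the canonical LR(0) collection (I0 = CLOSURE({[F' → . F]}), then GOTO on every symbol after a dot until no new states appear). It has 23 states:
  I0: { [E → . + id], [E → . n X P], [F → . + +], [F → . E id x], [F → . x P +], [F' → . F] }  — shift
  I1: { [E → + . id], [F → + . +] }  — shift
  I2: { [F → E . id x] }  — shift
  I3: { [F' → F .] }  — accept
  I4: { [E → . + id], [E → . n X P], [E → n . X P], [X → . E id P], [X → . X n] }  — shift
  I5: { [F → x . P +], [P → . id id], [P → . id x P] }  — shift
  I6: { [F → x P . +] }  — shift
  I7: { [P → id . id], [P → id . x P] }  — shift
  I8: { [P → id id .] }  — reduce
  I9: { [P → . id id], [P → . id x P], [P → id x . P] }  — shift
  I10: { [P → id x P .] }  — reduce
  I11: { [F → x P + .] }  — reduce
  I12: { [E → + . id] }  — shift
  I13: { [X → E . id P] }  — shift
  I14: { [E → n X . P], [P → . id id], [P → . id x P], [X → X . n] }  — shift
  I15: { [E → n X P .] }  — reduce
  I16: { [X → X n .] }  — reduce
  I17: { [P → . id id], [P → . id x P], [X → E id . P] }  — shift
  I18: { [X → E id P .] }  — reduce
  I19: { [E → + id .] }  — reduce
  I20: { [F → E id . x] }  — shift
  I21: { [F → E id x .] }  — reduce
  I22: { [F → + + .] }  — reduce

No state contains more than one complete item.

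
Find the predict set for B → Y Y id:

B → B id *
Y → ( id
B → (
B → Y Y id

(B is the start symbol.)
PREDICT(B → Y Y id) = (FIRST(RHS) \ {ε}) ∪ (FOLLOW(B) if ε ∈ FIRST(RHS), i.e. RHS ⇒* ε)
FIRST(Y) = { '(' }
FIRST(Y Y id) = { '(' }
ε ∉ FIRST(Y Y id), so FOLLOW(B) is not added.
PREDICT(B → Y Y id) = { '(' }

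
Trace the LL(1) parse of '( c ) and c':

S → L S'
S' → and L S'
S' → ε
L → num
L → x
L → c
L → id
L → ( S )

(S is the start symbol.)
Stack is shown with the top on the left.

Stack        Input          Action
----------------------------------
S $          ( c ) and c $  output S → L S'
L S' $       ( c ) and c $  output L → ( S )
( S ) S' $   ( c ) and c $  match '('
S ) S' $     c ) and c $    output S → L S'
L S' ) S' $  c ) and c $    output L → c
c S' ) S' $  c ) and c $    match 'c'
S' ) S' $    ) and c $      output S' → ε
) S' $       ) and c $      match ')'
S' $         and c $        output S' → and L S'
and L S' $   and c $        match 'and'
L S' $       c $            output L → c
c S' $       c $            match 'c'
S' $         $              output S' → ε
$            $              accept

The string is accepted.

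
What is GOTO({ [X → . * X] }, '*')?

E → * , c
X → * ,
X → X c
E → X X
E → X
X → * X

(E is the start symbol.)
GOTO(I, '*') = CLOSURE({ [A → αX.β] : [A → α.Xβ] ∈ I, X = '*' })

Items with dot before '*', with the dot advanced:
  [X → . * X] → [X → * . X]
Closure of the advanced items:
  [X → * . X] has the dot before X: add [X → . * ,], [X → . X c], [X → . * X]

GOTO = { [X → * . X], [X → . * ,], [X → . * X], [X → . X c] }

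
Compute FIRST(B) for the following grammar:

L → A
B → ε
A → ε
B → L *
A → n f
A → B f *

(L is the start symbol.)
FIRST sets of the other non-terminals involved (by the same procedure, iterated to a fixed point):
  FIRST(L) = { '*', 'f', 'n', ε }

From B → ε:
  - ε-production, so ε ∈ FIRST(B)
From B → L *:
  - L is a non-terminal: add FIRST(L) \ {ε} = { '*', 'f', 'n' }
    L is nullable, so continue to the next symbol
  - '*' is a terminal: add '*' and stop

Collecting: FIRST(B) = { '*', 'f', 'n', ε }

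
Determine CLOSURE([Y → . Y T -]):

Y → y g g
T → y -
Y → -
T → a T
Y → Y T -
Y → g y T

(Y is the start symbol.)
Start with: [Y → . Y T -]
  [Y → . Y T -] has the dot before Y: add [Y → . y g g], [Y → . -], [Y → . g y T]
No further items can be added.

CLOSURE = { [Y → . -], [Y → . Y T -], [Y → . g y T], [Y → . y g g] }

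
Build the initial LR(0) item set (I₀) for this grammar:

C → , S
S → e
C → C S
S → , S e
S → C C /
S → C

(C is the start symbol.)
First, augment the grammar with C' → C
I₀ = CLOSURE({ [C' → . C] }):
  [C' → . C] has the dot before C: add [C → . , S], [C → . C S]
No further items can be added.

I₀ = { [C → . , S], [C → . C S], [C' → . C] }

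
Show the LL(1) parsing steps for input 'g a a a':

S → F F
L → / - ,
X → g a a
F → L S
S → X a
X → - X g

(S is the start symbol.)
Stack is shown with the top on the left.

Stack      Input      Action
----------------------------
S $        g a a a $  output S → X a
X a $      g a a a $  output X → g a a
g a a a $  g a a a $  match 'g'
a a a $    a a a $    match 'a'
a a $      a a $      match 'a'
a $        a $        match 'a'
$          $          accept

The string is accepted.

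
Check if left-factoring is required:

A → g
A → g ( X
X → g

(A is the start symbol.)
Yes, A has productions with common prefix 'g'

Left-factoring is needed when two productions for the same non-terminal
share a common prefix on the right-hand side.

Productions for A:
  A → g
  A → g ( X

Found common prefix 'g' in productions for A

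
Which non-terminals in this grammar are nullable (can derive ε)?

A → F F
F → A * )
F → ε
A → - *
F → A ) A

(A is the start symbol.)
ε-productions: F → ε
So F is immediately nullable.
A → F F: every symbol on the right is nullable, so A is nullable too.
Every non-terminal is now nullable.
Nullable = { 'A', 'F' }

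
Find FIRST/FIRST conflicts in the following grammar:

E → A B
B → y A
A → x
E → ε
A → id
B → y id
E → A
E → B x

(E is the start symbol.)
Yes. E → A B / E → A on { 'id', 'x' }; B → y A / B → y id on { 'y' }

A FIRST/FIRST conflict occurs when two productions N → α and N → β for the same non-terminal have FIRST(α) ∩ FIRST(β) ≠ ∅ (with ε ∈ FIRST of a nullable right-hand side, so two nullable alternatives also conflict).

FIRST sets of the non-terminals at (or reachable through a nullable prefix from) the front of some alternative:
  FIRST(A) = { 'id', 'x' }
  FIRST(B) = { 'y' }

Productions for E:
  E → A B: FIRST = { 'id', 'x' }
  E → ε: FIRST = { ε }
  E → A: FIRST = { 'id', 'x' }
  E → B x: FIRST = { 'y' }
Productions for B:
  B → y A: FIRST = { 'y' }
  B → y id: FIRST = { 'y' }
Productions for A:
  A → x: FIRST = { 'x' }
  A → id: FIRST = { 'id' }

Conflict for E: E → A B and E → A
  Overlap: { 'id', 'x' }
Conflict for B: B → y A and B → y id
  Overlap: { 'y' }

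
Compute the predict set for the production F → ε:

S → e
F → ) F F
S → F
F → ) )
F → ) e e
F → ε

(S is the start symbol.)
PREDICT(F → ε) = (FIRST(RHS) \ {ε}) ∪ (FOLLOW(F) if ε ∈ FIRST(RHS), i.e. RHS ⇒* ε)
The right-hand side is ε (FIRST(ε) = { ε }), so the predict set is FOLLOW(F) = { $, ')' }
PREDICT(F → ε) = { $, ')' }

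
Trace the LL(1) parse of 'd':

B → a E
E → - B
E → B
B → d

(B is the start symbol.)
Stack is shown with the top on the left.

Stack  Input  Action
--------------------
B $    d $    output B → d
d $    d $    match 'd'
$      $      accept

The string is accepted.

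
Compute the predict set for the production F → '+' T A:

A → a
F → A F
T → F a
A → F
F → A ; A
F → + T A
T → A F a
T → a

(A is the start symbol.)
{ '+' }

PREDICT(F → '+' T A) = (FIRST(RHS) \ {ε}) ∪ (FOLLOW(F) if ε ∈ FIRST(RHS), i.e. RHS ⇒* ε)
FIRST('+' T A) = { '+' }
ε ∉ FIRST('+' T A), so FOLLOW(F) is not added.
PREDICT(F → '+' T A) = { '+' }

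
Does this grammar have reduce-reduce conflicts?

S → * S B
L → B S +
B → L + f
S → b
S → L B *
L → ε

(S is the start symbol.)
Yes — I9: [L → .] vs [S → L B * .]; I13: [L → .] vs [S → * S B .]

A reduce-reduce conflict occurs when an LR(0) state has two complete items [A → α .] and [B → β .] — both call for a reduction, and with no lookahead the parser cannot choose between them.

Augment with S' → S and build the canonical LR(0) collection (I0 = CLOSURE({[S' → . S]}), then GOTO on every symbol after a dot until no new states appear). It has 15 states:
  I0: { [B → . L + f], [L → . B S +], [L → .], [S → . * S B], [S → . L B *], [S → . b], [S' → . S] }  — shift, reduce
  I1: { [B → . L + f], [L → . B S +], [L → .], [S → * . S B], [S → . * S B], [S → . L B *], [S → . b] }  — shift, reduce
  I2: { [B → . L + f], [L → . B S +], [L → .], [L → B . S +], [S → . * S B], [S → . L B *], [S → . b] }  — shift, reduce
  I3: { [B → . L + f], [B → L . + f], [L → . B S +], [L → .], [S → L . B *] }  — shift, reduce
  I4: { [S' → S .] }  — accept
  I5: { [S → b .] }  — reduce
  I6: { [B → L + . f] }  — shift
  I7: { [B → . L + f], [L → . B S +], [L → .], [L → B . S +], [S → . * S B], [S → . L B *], [S → . b], [S → L B . *] }  — shift, reduce
  I8: { [B → L . + f] }  — shift
  I9: { [B → . L + f], [L → . B S +], [L → .], [S → * . S B], [S → . * S B], [S → . L B *], [S → . b], [S → L B * .] }  — shift, 2 reduces
  I10: { [L → B S . +] }  — shift
  I11: { [L → B S + .] }  — reduce
  I12: { [B → . L + f], [L → . B S +], [L → .], [S → * S . B] }  — reduce
  I13: { [B → . L + f], [L → . B S +], [L → .], [L → B . S +], [S → * S B .], [S → . * S B], [S → . L B *], [S → . b] }  — shift, 2 reduces
  I14: { [B → L + f .] }  — reduce

I9 contains complete items [L → .], [S → L B * .] — reduce-reduce conflict.
I13 contains complete items [L → .], [S → * S B .] — reduce-reduce conflict.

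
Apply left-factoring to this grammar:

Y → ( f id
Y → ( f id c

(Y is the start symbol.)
Left-factoring transforms A → αβ₁ | αβ₂ into A → αA' and A' → β₁ | β₂
(α is the longest common prefix among the alternatives). Repeat until
no nonterminal has two alternatives with a common prefix.

Round 1: Y has alternatives sharing prefix '( f id'. Introduce Y': Y → ( f id Y'
  Add: Y' → ε
  Add: Y' → c

No remaining common prefixes — done.

Resulting grammar:
Y → ( f id Y'
Y' → ε
Y' → c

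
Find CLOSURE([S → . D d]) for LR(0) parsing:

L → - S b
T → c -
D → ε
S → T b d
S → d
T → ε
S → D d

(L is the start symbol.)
To compute CLOSURE, for each item [A → α.Bβ] where B is a non-terminal, add [B → .γ] for all productions B → γ; repeat for the newly added items until nothing changes.

Start with: [S → . D d]
  [S → . D d] has the dot before D: add [D → .]
No further items can be added.

CLOSURE = { [D → .], [S → . D d] }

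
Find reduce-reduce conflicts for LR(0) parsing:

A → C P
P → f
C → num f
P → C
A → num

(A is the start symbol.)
Augment with A' → A and build the canonical LR(0) collection (I0 = CLOSURE({[A' → . A]}), then GOTO on every symbol after a dot until no new states appear). It has 9 states:
  I0: { [A → . C P], [A → . num], [A' → . A], [C → . num f] }  — shift
  I1: { [A' → A .] }  — accept
  I2: { [A → C . P], [C → . num f], [P → . C], [P → . f] }  — shift
  I3: { [A → num .], [C → num . f] }  — shift, reduce
  I4: { [C → num f .] }  — reduce
  I5: { [P → C .] }  — reduce
  I6: { [A → C P .] }  — reduce
  I7: { [P → f .] }  — reduce
  I8: { [C → num . f] }  — shift

No state contains more than one complete item.

Answer: No reduce-reduce conflicts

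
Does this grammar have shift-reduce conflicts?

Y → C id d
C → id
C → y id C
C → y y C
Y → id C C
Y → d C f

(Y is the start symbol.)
Yes — I4: [C → id .] vs [C → . id]

Augment with Y' → Y and build the canonical LR(0) collection (I0 = CLOSURE({[Y' → . Y]}), then GOTO on every symbol after a dot until no new states appear). It has 17 states:
  I0: { [C → . id], [C → . y id C], [C → . y y C], [Y → . C id d], [Y → . d C f], [Y → . id C C], [Y' → . Y] }  — shift
  I1: { [Y → C . id d] }  — shift
  I2: { [Y' → Y .] }  — accept
  I3: { [C → . id], [C → . y id C], [C → . y y C], [Y → d . C f] }  — shift
  I4: { [C → . id], [C → . y id C], [C → . y y C], [C → id .], [Y → id . C C] }  — shift, reduce
  I5: { [C → y . id C], [C → y . y C] }  — shift
  I6: { [C → . id], [C → . y id C], [C → . y y C], [C → y id . C] }  — shift
  I7: { [C → . id], [C → . y id C], [C → . y y C], [C → y y . C] }  — shift
  I8: { [C → y y C .] }  — reduce
  I9: { [C → id .] }  — reduce
  I10: { [C → y id C .] }  — reduce
  I11: { [C → . id], [C → . y id C], [C → . y y C], [Y → id C . C] }  — shift
  I12: { [Y → id C C .] }  — reduce
  I13: { [Y → d C . f] }  — shift
  I14: { [Y → d C f .] }  — reduce
  I15: { [Y → C id . d] }  — shift
  I16: { [Y → C id d .] }  — reduce

I4 contains reduce item [C → id .] and shift items [C → . id], [C → . y id C], [C → . y y C] — shift-reduce conflict.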